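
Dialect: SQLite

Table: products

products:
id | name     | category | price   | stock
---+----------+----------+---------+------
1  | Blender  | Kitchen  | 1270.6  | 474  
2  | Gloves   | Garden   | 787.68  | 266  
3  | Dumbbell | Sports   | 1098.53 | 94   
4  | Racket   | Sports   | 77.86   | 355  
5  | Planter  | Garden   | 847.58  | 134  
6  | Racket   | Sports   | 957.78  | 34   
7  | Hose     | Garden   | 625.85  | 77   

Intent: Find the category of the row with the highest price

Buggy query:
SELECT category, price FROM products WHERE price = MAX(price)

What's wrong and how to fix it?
Bug: MAX(price) is an aggregate and cannot be used directly in WHERE

Fix: Use a subquery: WHERE price = (SELECT MAX(price) FROM products)

Corrected query:
SELECT category, price FROM products WHERE price = (SELECT MAX(price) FROM products)

Result:
category | price 
---------+-------
Kitchen  | 1270.6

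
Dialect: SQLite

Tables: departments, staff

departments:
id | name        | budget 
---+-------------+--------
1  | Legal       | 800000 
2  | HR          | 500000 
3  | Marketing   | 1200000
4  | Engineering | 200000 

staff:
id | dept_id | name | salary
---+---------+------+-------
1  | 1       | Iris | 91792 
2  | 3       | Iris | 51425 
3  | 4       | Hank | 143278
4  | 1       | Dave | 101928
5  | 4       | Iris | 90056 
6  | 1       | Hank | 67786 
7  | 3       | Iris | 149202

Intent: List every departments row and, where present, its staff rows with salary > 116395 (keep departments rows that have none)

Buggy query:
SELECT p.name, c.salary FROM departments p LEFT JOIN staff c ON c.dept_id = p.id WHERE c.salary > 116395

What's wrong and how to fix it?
Bug: A WHERE condition on the right-hand table after LEFT JOIN drops unmatched parents

Fix: Move the right-table condition into the ON clause so unmatched parents are kept

Corrected query:
SELECT p.name, c.salary FROM departments p LEFT JOIN staff c ON c.dept_id = p.id AND c.salary > 116395

Result:
name        | salary
------------+-------
Legal       | NULL  
HR          | NULL  
Marketing   | 149202
Engineering | 143278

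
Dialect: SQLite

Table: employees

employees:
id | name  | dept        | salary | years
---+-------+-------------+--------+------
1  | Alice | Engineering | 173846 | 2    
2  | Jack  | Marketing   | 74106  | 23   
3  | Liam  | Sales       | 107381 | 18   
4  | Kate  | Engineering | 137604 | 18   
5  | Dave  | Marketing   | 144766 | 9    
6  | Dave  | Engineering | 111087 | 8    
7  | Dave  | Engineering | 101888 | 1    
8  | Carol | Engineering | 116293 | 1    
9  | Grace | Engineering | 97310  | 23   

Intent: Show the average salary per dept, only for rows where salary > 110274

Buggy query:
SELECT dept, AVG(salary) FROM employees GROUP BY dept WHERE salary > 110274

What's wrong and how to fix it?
Bug: Row-level WHERE must come before GROUP BY in the clause order

Fix: Place WHERE between FROM and GROUP BY

Corrected query:
SELECT dept, AVG(salary) FROM employees WHERE salary > 110274 GROUP BY dept

Result:
dept        | AVG(salary)
------------+------------
Engineering | 134707.5   
Marketing   | 144766     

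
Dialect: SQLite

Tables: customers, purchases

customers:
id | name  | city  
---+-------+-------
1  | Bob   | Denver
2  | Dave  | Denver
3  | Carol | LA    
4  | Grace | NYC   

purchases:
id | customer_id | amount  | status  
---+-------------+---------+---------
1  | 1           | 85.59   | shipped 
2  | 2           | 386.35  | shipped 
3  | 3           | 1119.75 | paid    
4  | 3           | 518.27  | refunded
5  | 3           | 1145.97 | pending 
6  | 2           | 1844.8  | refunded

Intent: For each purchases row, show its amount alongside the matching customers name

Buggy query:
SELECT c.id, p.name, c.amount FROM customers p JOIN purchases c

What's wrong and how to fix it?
Bug: JOIN with no ON clause produces a cartesian product; every purchases row pairs with every customers row

Fix: Add ON c.customer_id = p.id to the JOIN

Corrected query:
SELECT c.id, p.name, c.amount FROM customers p JOIN purchases c ON c.customer_id = p.id

Result:
id | name  | amount 
---+-------+--------
1  | Bob   | 85.59  
2  | Dave  | 386.35 
3  | Carol | 1119.75
4  | Carol | 518.27 
5  | Carol | 1145.97
6  | Dave  | 1844.8 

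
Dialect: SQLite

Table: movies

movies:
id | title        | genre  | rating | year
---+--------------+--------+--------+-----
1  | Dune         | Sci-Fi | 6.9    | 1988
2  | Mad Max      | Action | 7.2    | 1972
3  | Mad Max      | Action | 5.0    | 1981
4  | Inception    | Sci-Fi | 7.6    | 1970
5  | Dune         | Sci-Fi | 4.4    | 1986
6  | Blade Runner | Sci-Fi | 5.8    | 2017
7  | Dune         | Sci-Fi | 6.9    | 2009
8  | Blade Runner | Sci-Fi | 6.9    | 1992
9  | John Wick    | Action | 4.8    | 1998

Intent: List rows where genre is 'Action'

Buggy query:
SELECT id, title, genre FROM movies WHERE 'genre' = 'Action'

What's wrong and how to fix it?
Bug: 'genre' in single quotes is a string literal, not the column; the comparison is literal-vs-literal and never true

Fix: Reference the column as genre without single quotes

Corrected query:
SELECT id, title, genre FROM movies WHERE genre = 'Action'

Result:
id | title     | genre 
---+-----------+-------
2  | Mad Max   | Action
3  | Mad Max   | Action
9  | John Wick | Action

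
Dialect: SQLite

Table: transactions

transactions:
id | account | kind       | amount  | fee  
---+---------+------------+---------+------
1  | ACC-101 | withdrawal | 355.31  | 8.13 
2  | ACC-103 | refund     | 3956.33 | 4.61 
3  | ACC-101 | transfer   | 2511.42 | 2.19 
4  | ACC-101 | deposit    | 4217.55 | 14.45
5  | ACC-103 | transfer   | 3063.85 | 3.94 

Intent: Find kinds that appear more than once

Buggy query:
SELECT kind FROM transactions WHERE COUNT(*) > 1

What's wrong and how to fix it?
Bug: COUNT(*) is an aggregate and cannot be used in WHERE

Fix: GROUP BY kind, then filter groups with HAVING COUNT(*) > 1

Corrected query:
SELECT kind FROM transactions GROUP BY kind HAVING COUNT(*) > 1

Result:
kind    
--------
transfer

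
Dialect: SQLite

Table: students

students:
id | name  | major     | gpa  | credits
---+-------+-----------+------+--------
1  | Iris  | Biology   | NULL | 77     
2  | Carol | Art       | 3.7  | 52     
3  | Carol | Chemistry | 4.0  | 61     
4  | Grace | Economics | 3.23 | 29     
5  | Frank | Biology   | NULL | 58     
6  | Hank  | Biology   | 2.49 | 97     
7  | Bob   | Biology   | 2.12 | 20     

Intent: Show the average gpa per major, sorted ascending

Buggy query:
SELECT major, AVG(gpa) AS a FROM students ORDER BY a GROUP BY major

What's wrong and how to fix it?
Bug: ORDER BY appears before GROUP BY; SQL clause order requires GROUP BY first

Fix: Reorder: SELECT … FROM … GROUP BY … ORDER BY …

Corrected query:
SELECT major, AVG(gpa) AS a FROM students GROUP BY major ORDER BY a

Result:
major     | a    
----------+------
Biology   | 2.305
Economics | 3.23 
Art       | 3.7  
Chemistry | 4    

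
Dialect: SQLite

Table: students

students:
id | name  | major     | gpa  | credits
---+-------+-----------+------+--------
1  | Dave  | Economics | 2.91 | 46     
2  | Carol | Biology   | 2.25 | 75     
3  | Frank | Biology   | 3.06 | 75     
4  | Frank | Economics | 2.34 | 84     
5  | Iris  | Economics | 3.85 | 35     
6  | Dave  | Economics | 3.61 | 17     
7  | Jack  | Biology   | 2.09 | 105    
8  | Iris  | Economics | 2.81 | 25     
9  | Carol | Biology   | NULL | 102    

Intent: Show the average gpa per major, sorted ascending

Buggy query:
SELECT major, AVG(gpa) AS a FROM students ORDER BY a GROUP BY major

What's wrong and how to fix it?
Bug: ORDER BY appears before GROUP BY; SQL clause order requires GROUP BY first

Fix: Reorder: SELECT … FROM … GROUP BY … ORDER BY …

Corrected query:
SELECT major, AVG(gpa) AS a FROM students GROUP BY major ORDER BY a

Result:
major     | a       
----------+---------
Biology   | 2.466667
Economics | 3.104   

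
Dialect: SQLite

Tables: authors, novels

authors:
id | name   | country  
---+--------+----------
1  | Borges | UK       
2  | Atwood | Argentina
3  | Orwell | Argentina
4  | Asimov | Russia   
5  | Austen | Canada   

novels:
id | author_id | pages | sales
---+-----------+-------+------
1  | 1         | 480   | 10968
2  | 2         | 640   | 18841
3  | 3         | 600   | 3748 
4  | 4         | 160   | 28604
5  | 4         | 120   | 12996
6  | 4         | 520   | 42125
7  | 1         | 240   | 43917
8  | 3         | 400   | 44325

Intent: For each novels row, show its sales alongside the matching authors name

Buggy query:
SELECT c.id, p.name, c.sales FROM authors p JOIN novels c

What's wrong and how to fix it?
Bug: Missing join condition: each novels row is matched to all authors rows instead of just its own

Fix: Add ON c.author_id = p.id to the JOIN

Corrected query:
SELECT c.id, p.name, c.sales FROM authors p JOIN novels c ON c.author_id = p.id

Result:
id | name   | sales
---+--------+------
1  | Borges | 10968
2  | Atwood | 18841
3  | Orwell | 3748 
4  | Asimov | 28604
5  | Asimov | 12996
6  | Asimov | 42125
7  | Borges | 43917
8  | Orwell | 44325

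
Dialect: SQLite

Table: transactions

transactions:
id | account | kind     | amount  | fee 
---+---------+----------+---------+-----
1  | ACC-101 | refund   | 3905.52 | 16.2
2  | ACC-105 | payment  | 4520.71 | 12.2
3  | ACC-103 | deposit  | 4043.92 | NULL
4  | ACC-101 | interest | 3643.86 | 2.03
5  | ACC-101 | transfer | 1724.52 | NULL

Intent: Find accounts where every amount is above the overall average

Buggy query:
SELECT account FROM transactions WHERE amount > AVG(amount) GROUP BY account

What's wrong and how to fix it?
Bug: WHERE evaluates per row before aggregation, so AVG() is unavailable

Fix: Compute the overall average in a scalar subquery and compare each group's MIN against it in HAVING

Corrected query:
SELECT account FROM transactions GROUP BY account HAVING MIN(amount) > (SELECT AVG(amount) FROM transactions)

Result:
account
-------
ACC-103
ACC-105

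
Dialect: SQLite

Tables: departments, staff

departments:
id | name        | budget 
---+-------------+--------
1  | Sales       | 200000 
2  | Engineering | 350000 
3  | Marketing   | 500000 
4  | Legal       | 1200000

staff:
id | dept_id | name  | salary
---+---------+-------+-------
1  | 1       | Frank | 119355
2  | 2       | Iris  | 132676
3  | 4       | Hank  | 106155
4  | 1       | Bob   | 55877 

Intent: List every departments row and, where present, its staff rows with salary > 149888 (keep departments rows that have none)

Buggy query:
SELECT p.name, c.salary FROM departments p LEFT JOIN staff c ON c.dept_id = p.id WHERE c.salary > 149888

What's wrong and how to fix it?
Bug: Filtering c.salary in WHERE discards the NULL rows produced by LEFT JOIN, turning it into an inner join

Fix: Put 'c.salary > 149888' in the JOIN's ON clause instead of WHERE

Corrected query:
SELECT p.name, c.salary FROM departments p LEFT JOIN staff c ON c.dept_id = p.id AND c.salary > 149888

Result:
name        | salary
------------+-------
Sales       | NULL  
Engineering | NULL  
Marketing   | NULL  
Legal       | NULL  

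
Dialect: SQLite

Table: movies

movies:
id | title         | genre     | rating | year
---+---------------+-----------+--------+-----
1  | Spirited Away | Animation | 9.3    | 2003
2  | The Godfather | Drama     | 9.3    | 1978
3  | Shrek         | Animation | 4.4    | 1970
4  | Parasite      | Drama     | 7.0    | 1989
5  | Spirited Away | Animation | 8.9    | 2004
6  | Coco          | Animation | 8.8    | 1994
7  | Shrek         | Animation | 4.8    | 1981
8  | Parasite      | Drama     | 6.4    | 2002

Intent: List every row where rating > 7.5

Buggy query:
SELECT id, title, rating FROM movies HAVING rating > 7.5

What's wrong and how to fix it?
Bug: HAVING filters the output of aggregation, but this query has no GROUP BY and no aggregate functions, so SQLite rejects it (HAVING clause on a non-aggregate query); the condition here is per row

Fix: Replace HAVING with WHERE since the condition applies to individual rows

Corrected query:
SELECT id, title, rating FROM movies WHERE rating > 7.5

Result:
id | title         | rating
---+---------------+-------
1  | Spirited Away | 9.3   
2  | The Godfather | 9.3   
5  | Spirited Away | 8.9   
6  | Coco          | 8.8   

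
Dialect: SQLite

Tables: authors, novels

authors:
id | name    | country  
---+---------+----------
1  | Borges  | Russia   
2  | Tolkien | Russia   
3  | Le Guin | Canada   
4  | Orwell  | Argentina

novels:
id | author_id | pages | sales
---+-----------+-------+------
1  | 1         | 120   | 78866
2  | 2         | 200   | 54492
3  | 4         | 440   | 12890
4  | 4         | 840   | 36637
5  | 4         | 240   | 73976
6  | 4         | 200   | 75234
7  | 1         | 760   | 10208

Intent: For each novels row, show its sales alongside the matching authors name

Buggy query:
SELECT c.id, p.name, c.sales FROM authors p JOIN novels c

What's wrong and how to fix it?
Bug: Missing join condition: each novels row is matched to all authors rows instead of just its own

Fix: Specify the join condition linking the foreign key to the parent id

Corrected query:
SELECT c.id, p.name, c.sales FROM authors p JOIN novels c ON c.author_id = p.id

Result:
id | name    | sales
---+---------+------
1  | Borges  | 78866
2  | Tolkien | 54492
3  | Orwell  | 12890
4  | Orwell  | 36637
5  | Orwell  | 73976
6  | Orwell  | 75234
7  | Borges  | 10208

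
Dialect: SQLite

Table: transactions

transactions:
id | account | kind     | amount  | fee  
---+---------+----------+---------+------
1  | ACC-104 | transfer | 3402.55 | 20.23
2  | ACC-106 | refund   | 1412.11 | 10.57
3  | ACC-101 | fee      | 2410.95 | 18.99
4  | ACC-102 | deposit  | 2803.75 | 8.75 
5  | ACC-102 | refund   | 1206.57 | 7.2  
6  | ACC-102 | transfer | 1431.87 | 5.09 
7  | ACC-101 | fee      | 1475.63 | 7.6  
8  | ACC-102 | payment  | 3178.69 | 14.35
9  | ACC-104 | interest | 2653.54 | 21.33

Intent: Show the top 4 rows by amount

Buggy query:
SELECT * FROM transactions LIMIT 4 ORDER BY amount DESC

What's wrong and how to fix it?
Bug: ORDER BY cannot follow LIMIT; LIMIT is the final clause

Fix: Swap the clauses: ORDER BY first, then LIMIT

Corrected query:
SELECT * FROM transactions ORDER BY amount DESC LIMIT 4

Result:
id | account | kind     | amount  | fee  
---+---------+----------+---------+------
1  | ACC-104 | transfer | 3402.55 | 20.23
8  | ACC-102 | payment  | 3178.69 | 14.35
4  | ACC-102 | deposit  | 2803.75 | 8.75 
9  | ACC-104 | interest | 2653.54 | 21.33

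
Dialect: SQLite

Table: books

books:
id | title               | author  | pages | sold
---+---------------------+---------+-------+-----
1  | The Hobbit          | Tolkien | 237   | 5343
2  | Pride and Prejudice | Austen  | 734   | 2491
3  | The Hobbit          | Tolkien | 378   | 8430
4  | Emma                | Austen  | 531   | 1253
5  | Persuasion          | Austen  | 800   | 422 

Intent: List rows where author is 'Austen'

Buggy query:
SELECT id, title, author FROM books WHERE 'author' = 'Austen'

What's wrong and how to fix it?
Bug: 'author' in single quotes is a string literal, not the column; the comparison is literal-vs-literal and never true

Fix: Remove the quotes around the column name (or use double quotes for an identifier)

Corrected query:
SELECT id, title, author FROM books WHERE author = 'Austen'

Result:
id | title               | author
---+---------------------+-------
2  | Pride and Prejudice | Austen
4  | Emma                | Austen
5  | Persuasion          | Austen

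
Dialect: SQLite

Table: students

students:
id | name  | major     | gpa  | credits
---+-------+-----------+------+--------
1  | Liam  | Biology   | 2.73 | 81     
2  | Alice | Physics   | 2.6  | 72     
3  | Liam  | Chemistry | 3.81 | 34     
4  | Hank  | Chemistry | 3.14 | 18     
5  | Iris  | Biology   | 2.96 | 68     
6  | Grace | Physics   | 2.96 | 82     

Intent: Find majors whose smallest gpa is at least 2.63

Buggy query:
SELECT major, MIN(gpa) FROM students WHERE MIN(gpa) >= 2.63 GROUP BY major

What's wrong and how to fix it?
Bug: Aggregates like MIN are computed per group after WHERE runs

Fix: Use HAVING for the per-group MIN condition

Corrected query:
SELECT major, MIN(gpa) FROM students GROUP BY major HAVING MIN(gpa) >= 2.63

Result:
major     | MIN(gpa)
----------+---------
Biology   | 2.73    
Chemistry | 3.14    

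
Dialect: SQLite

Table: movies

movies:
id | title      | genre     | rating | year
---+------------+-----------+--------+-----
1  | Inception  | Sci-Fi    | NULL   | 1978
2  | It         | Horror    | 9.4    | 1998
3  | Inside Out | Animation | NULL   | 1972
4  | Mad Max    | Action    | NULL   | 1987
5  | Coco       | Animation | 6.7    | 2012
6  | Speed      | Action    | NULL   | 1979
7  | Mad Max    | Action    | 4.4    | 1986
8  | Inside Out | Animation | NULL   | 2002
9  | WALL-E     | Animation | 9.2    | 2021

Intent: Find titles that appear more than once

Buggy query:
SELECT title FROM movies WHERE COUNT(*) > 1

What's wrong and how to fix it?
Bug: WHERE can't reference COUNT(*); aggregates are computed after WHERE

Fix: GROUP BY title, then filter groups with HAVING COUNT(*) > 1

Corrected query:
SELECT title FROM movies GROUP BY title HAVING COUNT(*) > 1

Result:
title     
----------
Inside Out
Mad Max   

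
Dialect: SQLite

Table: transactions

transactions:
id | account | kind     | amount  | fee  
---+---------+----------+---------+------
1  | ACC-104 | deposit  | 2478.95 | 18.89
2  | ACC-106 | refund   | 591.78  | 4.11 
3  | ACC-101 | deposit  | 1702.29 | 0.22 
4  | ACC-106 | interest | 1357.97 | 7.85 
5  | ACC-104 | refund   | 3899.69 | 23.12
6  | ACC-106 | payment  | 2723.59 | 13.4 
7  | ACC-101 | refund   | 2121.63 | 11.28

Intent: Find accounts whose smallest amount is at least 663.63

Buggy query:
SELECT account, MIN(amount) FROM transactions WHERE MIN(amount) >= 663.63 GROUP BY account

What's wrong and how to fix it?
Bug: Aggregates like MIN are computed per group after WHERE runs

Fix: Replace WHERE with HAVING after the GROUP BY

Corrected query:
SELECT account, MIN(amount) FROM transactions GROUP BY account HAVING MIN(amount) >= 663.63

Result:
account | MIN(amount)
--------+------------
ACC-101 | 1702.29    
ACC-104 | 2478.95    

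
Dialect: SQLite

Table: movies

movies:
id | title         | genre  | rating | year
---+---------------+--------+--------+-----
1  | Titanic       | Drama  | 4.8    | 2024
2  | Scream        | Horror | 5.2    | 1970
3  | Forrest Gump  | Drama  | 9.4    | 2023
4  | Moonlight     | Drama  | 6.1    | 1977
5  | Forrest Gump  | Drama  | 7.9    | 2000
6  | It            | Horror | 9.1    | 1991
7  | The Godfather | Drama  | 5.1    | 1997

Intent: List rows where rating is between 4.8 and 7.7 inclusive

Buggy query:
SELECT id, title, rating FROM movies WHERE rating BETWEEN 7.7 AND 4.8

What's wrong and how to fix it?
Bug: BETWEEN expects the lower bound first; with 7.7 AND 4.8 the range is empty

Fix: Write BETWEEN 4.8 AND 7.7

Corrected query:
SELECT id, title, rating FROM movies WHERE rating BETWEEN 4.8 AND 7.7

Result:
id | title         | rating
---+---------------+-------
1  | Titanic       | 4.8   
2  | Scream        | 5.2   
4  | Moonlight     | 6.1   
7  | The Godfather | 5.1   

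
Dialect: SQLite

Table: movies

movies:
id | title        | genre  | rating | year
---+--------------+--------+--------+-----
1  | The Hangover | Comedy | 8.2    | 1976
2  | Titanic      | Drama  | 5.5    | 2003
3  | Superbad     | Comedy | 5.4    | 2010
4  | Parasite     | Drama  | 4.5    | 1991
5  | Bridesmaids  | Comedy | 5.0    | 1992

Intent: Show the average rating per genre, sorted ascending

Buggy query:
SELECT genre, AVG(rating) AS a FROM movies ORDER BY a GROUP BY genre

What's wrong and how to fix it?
Bug: GROUP BY must precede ORDER BY

Fix: Reorder: SELECT … FROM … GROUP BY … ORDER BY …

Corrected query:
SELECT genre, AVG(rating) AS a FROM movies GROUP BY genre ORDER BY a

Result:
genre  | a  
-------+----
Drama  | 5  
Comedy | 6.2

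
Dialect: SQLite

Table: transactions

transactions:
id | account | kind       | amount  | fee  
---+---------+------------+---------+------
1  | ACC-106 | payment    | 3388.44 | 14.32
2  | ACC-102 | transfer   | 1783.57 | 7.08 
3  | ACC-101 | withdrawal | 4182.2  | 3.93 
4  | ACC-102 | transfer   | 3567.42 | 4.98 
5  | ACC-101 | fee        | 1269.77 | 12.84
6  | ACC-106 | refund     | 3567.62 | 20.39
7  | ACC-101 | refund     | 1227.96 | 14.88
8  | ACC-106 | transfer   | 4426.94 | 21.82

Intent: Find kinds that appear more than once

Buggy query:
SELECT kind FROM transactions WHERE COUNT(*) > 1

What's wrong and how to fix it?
Bug: COUNT(*) is an aggregate and cannot be used in WHERE

Fix: Group first, then use HAVING for the count condition

Corrected query:
SELECT kind FROM transactions GROUP BY kind HAVING COUNT(*) > 1

Result:
kind    
--------
refund  
transfer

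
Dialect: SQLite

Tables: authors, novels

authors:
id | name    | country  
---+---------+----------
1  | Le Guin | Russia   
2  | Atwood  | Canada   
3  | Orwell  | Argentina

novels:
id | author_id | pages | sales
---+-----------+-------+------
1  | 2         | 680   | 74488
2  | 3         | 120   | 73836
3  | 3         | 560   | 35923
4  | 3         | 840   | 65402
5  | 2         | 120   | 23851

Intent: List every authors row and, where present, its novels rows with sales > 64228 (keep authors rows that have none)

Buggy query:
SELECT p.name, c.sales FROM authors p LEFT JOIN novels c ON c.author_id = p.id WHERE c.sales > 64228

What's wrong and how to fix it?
Bug: A WHERE condition on the right-hand table after LEFT JOIN drops unmatched parents

Fix: Put 'c.sales > 64228' in the JOIN's ON clause instead of WHERE

Corrected query:
SELECT p.name, c.sales FROM authors p LEFT JOIN novels c ON c.author_id = p.id AND c.sales > 64228

Result:
name    | sales
--------+------
Le Guin | NULL 
Atwood  | 74488
Orwell  | 65402
Orwell  | 73836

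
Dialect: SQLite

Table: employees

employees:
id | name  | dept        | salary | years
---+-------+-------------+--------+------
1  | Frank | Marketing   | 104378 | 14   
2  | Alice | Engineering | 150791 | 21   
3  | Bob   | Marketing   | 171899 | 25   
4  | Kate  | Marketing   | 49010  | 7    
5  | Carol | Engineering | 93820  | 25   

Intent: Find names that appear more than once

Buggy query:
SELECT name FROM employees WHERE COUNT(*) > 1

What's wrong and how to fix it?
Bug: COUNT(*) is an aggregate and cannot be used in WHERE

Fix: GROUP BY name, then filter groups with HAVING COUNT(*) > 1

Corrected query:
SELECT name FROM employees GROUP BY name HAVING COUNT(*) > 1

Result:
(no rows)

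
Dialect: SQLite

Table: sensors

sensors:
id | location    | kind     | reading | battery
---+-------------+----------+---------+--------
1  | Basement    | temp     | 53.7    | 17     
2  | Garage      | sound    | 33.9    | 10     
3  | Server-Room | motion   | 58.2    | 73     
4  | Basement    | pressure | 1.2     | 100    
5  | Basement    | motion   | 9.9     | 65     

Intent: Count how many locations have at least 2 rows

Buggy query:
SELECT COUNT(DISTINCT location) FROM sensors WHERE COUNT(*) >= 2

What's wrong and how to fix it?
Bug: WHERE filters individual rows, not groups, so a group-level COUNT is invalid there

Fix: Group first with HAVING COUNT(*) >= 2, then COUNT the resulting groups

Corrected query:
SELECT COUNT(*) FROM (SELECT location FROM sensors GROUP BY location HAVING COUNT(*) >= 2)

Result:
COUNT(*)
--------
1       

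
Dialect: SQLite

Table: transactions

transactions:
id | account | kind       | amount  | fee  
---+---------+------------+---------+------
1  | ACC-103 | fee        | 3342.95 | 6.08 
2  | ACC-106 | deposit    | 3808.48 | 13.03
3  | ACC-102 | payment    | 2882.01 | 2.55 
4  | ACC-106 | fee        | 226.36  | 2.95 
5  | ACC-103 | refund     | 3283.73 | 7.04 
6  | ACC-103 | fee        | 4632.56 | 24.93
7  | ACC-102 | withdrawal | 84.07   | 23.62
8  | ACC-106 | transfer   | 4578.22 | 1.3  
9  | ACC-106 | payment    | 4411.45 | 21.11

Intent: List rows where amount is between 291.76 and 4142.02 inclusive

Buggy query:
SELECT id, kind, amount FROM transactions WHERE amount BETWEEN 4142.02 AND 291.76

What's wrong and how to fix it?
Bug: BETWEEN expects the lower bound first; with 4142.02 AND 291.76 the range is empty

Fix: Write BETWEEN 291.76 AND 4142.02

Corrected query:
SELECT id, kind, amount FROM transactions WHERE amount BETWEEN 291.76 AND 4142.02

Result:
id | kind    | amount 
---+---------+--------
1  | fee     | 3342.95
2  | deposit | 3808.48
3  | payment | 2882.01
5  | refund  | 3283.73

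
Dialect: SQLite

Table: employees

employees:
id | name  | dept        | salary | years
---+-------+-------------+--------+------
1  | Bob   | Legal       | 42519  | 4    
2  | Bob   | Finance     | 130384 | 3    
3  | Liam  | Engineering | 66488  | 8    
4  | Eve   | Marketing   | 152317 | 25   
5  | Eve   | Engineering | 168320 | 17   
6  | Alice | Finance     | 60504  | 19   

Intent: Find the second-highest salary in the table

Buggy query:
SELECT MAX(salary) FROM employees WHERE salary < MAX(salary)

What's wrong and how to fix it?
Bug: MAX(salary) on the right of the comparison is an aggregate-in-WHERE error

Fix: Put the inner MAX in a scalar subquery

Corrected query:
SELECT MAX(salary) FROM employees WHERE salary < (SELECT MAX(salary) FROM employees)

Result:
MAX(salary)
-----------
152317     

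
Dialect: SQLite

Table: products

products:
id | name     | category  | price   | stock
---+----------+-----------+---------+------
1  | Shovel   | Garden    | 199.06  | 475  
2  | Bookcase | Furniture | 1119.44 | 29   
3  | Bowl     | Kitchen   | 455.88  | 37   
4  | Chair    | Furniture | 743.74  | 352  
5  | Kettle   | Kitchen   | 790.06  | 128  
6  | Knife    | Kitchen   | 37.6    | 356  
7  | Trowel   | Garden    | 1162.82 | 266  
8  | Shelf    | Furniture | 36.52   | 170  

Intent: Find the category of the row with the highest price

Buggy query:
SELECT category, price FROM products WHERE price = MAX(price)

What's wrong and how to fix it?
Bug: WHERE is evaluated per row; an aggregate over the whole table isn't defined there

Fix: Wrap MAX in a scalar subquery so WHERE compares against a single value

Corrected query:
SELECT category, price FROM products WHERE price = (SELECT MAX(price) FROM products)

Result:
category | price  
---------+--------
Garden   | 1162.82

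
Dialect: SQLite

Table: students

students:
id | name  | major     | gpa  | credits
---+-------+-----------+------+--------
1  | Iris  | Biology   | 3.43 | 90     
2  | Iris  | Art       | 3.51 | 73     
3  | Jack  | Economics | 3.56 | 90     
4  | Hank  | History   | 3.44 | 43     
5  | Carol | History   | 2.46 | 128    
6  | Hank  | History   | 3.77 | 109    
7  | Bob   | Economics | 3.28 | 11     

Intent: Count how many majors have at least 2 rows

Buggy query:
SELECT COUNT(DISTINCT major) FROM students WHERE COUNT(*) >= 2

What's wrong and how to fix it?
Bug: WHERE filters individual rows, not groups, so a group-level COUNT is invalid there

Fix: Group first with HAVING COUNT(*) >= 2, then COUNT the resulting groups

Corrected query:
SELECT COUNT(*) FROM (SELECT major FROM students GROUP BY major HAVING COUNT(*) >= 2)

Result:
COUNT(*)
--------
2       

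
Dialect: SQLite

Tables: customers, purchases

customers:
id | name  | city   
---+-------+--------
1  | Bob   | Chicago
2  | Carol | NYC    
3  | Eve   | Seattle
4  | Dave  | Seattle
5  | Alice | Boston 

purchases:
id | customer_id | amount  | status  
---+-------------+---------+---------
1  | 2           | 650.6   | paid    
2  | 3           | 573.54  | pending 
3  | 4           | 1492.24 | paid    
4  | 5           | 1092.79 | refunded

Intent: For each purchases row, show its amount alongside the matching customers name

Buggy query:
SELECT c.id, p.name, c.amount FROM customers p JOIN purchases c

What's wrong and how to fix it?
Bug: Missing join condition: each purchases row is matched to all customers rows instead of just its own

Fix: Specify the join condition linking the foreign key to the parent id

Corrected query:
SELECT c.id, p.name, c.amount FROM customers p JOIN purchases c ON c.customer_id = p.id

Result:
id | name  | amount 
---+-------+--------
1  | Carol | 650.6  
2  | Eve   | 573.54 
3  | Dave  | 1492.24
4  | Alice | 1092.79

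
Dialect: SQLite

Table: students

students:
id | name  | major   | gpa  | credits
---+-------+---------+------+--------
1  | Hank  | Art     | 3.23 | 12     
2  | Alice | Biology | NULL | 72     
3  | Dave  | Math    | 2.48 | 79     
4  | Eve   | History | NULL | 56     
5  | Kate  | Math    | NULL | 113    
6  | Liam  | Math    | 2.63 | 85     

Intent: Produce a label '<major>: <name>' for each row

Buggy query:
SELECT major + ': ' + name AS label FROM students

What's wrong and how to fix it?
Bug: '+' is numeric addition; on text columns SQLite converts them to 0 instead of concatenating

Fix: Replace + with || to concatenate text

Corrected query:
SELECT major || ': ' || name AS label FROM students

Result:
label         
--------------
Art: Hank     
Biology: Alice
Math: Dave    
History: Eve  
Math: Kate    
Math: Liam    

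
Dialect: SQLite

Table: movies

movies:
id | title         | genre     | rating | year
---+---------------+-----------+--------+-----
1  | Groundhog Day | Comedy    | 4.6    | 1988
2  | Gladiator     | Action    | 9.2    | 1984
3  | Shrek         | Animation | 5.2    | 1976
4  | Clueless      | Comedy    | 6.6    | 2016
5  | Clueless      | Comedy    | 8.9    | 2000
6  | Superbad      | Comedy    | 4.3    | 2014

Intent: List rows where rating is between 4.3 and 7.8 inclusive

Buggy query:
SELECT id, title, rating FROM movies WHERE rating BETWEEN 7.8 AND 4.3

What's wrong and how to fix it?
Bug: The bounds are reversed; BETWEEN a AND b requires a <= b to match anything

Fix: Swap the bounds so the smaller value comes first

Corrected query:
SELECT id, title, rating FROM movies WHERE rating BETWEEN 4.3 AND 7.8

Result:
id | title         | rating
---+---------------+-------
1  | Groundhog Day | 4.6   
3  | Shrek         | 5.2   
4  | Clueless      | 6.6   
6  | Superbad      | 4.3   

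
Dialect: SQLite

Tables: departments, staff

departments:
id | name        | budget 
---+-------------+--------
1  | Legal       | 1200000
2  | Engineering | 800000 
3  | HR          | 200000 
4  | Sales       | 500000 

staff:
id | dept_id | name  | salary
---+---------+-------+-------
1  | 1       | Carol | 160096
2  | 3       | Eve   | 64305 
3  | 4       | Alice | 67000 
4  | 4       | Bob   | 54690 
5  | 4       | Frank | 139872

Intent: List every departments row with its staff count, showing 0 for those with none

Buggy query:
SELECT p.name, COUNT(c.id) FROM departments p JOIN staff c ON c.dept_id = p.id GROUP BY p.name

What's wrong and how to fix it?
Bug: INNER JOIN drops departments rows that have no matching staff rows

Fix: Switch to LEFT JOIN to retain unmatched parent rows

Corrected query:
SELECT p.name, COUNT(c.id) FROM departments p LEFT JOIN staff c ON c.dept_id = p.id GROUP BY p.name

Result:
name        | COUNT(c.id)
------------+------------
Engineering | 0          
HR          | 1          
Legal       | 1          
Sales       | 3          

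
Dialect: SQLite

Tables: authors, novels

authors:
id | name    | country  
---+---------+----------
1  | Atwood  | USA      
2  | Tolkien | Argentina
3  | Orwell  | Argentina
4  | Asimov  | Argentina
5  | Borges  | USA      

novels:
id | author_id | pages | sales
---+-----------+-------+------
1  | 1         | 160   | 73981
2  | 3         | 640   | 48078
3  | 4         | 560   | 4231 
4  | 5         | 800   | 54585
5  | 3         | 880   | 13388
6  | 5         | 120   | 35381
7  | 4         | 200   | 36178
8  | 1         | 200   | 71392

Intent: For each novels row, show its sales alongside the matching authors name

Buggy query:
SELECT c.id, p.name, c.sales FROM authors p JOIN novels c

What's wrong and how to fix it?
Bug: JOIN with no ON clause produces a cartesian product; every novels row pairs with every authors row

Fix: Add ON c.author_id = p.id to the JOIN

Corrected query:
SELECT c.id, p.name, c.sales FROM authors p JOIN novels c ON c.author_id = p.id

Result:
id | name   | sales
---+--------+------
1  | Atwood | 73981
2  | Orwell | 48078
3  | Asimov | 4231 
4  | Borges | 54585
5  | Orwell | 13388
6  | Borges | 35381
7  | Asimov | 36178
8  | Atwood | 71392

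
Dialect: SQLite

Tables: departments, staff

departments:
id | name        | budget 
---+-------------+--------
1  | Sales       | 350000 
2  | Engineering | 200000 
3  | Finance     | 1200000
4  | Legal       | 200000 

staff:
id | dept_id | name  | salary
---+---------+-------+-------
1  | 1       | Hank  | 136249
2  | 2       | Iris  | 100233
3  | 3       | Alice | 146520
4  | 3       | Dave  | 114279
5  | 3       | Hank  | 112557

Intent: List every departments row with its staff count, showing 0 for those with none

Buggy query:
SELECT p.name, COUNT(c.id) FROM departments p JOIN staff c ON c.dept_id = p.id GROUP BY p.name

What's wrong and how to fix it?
Bug: An inner join excludes parents with zero children

Fix: Switch to LEFT JOIN to retain unmatched parent rows

Corrected query:
SELECT p.name, COUNT(c.id) FROM departments p LEFT JOIN staff c ON c.dept_id = p.id GROUP BY p.name

Result:
name        | COUNT(c.id)
------------+------------
Engineering | 1          
Finance     | 3          
Legal       | 0          
Sales       | 1          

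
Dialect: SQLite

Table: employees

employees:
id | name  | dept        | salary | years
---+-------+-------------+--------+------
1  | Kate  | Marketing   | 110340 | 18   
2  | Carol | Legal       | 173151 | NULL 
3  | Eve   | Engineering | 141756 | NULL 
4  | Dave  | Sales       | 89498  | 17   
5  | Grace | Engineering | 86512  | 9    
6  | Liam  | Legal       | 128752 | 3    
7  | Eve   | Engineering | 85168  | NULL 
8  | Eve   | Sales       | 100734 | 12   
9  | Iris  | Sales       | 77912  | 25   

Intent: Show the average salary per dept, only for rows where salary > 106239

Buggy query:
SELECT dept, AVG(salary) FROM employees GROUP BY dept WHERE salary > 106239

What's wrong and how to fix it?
Bug: Row-level WHERE must come before GROUP BY in the clause order

Fix: Move the WHERE clause before GROUP BY

Corrected query:
SELECT dept, AVG(salary) FROM employees WHERE salary > 106239 GROUP BY dept

Result:
dept        | AVG(salary)
------------+------------
Engineering | 141756     
Legal       | 150951.5   
Marketing   | 110340     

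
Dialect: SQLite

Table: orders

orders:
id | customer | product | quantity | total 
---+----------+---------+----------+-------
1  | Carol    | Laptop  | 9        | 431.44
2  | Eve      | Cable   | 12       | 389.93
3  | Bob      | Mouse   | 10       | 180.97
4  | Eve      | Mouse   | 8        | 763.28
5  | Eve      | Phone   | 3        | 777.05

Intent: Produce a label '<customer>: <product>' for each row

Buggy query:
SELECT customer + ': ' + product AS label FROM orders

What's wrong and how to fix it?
Bug: '+' is numeric addition; on text columns SQLite converts them to 0 instead of concatenating

Fix: Use the || operator for string concatenation

Corrected query:
SELECT customer || ': ' || product AS label FROM orders

Result:
label        
-------------
Carol: Laptop
Eve: Cable   
Bob: Mouse   
Eve: Mouse   
Eve: Phone   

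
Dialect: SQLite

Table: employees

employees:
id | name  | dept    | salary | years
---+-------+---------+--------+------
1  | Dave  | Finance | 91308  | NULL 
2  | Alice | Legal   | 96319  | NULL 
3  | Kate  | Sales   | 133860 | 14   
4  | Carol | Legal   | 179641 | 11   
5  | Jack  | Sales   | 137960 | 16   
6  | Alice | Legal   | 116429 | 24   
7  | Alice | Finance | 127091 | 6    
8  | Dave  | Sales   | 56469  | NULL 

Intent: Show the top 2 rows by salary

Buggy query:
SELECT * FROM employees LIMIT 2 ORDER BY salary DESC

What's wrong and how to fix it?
Bug: LIMIT must come after ORDER BY

Fix: Swap the clauses: ORDER BY first, then LIMIT

Corrected query:
SELECT * FROM employees ORDER BY salary DESC LIMIT 2

Result:
id | name  | dept  | salary | years
---+-------+-------+--------+------
4  | Carol | Legal | 179641 | 11   
5  | Jack  | Sales | 137960 | 16   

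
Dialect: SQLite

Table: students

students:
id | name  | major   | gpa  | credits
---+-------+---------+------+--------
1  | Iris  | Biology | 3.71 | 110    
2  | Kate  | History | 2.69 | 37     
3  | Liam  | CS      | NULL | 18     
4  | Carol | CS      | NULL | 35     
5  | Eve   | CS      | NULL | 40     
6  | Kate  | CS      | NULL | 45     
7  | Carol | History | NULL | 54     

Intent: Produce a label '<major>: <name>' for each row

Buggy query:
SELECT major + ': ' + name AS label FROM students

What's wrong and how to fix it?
Bug: SQLite uses || for string concatenation; + coerces text to numbers (yielding 0)

Fix: Use the || operator for string concatenation

Corrected query:
SELECT major || ': ' || name AS label FROM students

Result:
label         
--------------
Biology: Iris 
History: Kate 
CS: Liam      
CS: Carol     
CS: Eve       
CS: Kate      
History: Carol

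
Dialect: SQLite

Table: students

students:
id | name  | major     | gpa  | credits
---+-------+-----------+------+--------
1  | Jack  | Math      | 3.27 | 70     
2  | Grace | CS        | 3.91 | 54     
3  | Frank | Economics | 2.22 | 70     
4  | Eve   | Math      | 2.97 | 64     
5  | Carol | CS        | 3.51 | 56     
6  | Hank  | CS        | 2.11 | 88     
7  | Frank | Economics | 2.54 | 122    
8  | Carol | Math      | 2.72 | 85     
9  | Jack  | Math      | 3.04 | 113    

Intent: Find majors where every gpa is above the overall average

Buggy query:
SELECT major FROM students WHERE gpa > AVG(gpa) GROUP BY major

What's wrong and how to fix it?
Bug: AVG() is an aggregate; it can't sit directly in WHERE

Fix: Compute the overall average in a scalar subquery and compare each group's MIN against it in HAVING

Corrected query:
SELECT major FROM students GROUP BY major HAVING MIN(gpa) > (SELECT AVG(gpa) FROM students)

Result:
(no rows)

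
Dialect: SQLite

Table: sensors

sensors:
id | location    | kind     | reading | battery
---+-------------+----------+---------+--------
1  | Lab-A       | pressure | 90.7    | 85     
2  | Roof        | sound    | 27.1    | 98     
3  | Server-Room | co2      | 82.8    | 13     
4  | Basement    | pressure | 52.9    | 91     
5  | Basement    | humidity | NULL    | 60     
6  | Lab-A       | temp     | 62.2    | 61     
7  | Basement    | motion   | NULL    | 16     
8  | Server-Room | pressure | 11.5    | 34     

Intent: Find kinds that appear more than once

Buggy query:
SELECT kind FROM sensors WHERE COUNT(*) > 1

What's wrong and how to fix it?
Bug: COUNT(*) is an aggregate and cannot be used in WHERE

Fix: Group first, then use HAVING for the count condition

Corrected query:
SELECT kind FROM sensors GROUP BY kind HAVING COUNT(*) > 1

Result:
kind    
--------
pressure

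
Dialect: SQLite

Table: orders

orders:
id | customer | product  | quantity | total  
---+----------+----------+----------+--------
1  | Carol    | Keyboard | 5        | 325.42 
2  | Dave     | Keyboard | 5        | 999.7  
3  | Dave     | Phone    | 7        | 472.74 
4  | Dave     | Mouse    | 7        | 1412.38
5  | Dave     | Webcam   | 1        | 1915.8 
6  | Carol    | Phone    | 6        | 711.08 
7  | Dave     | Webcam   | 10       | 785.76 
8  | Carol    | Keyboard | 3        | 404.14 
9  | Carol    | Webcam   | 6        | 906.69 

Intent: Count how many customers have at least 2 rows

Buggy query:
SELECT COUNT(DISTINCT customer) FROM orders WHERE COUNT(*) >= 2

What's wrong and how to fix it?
Bug: COUNT(*) cannot appear in WHERE; the per-group count doesn't exist yet

Fix: Group first with HAVING COUNT(*) >= 2, then COUNT the resulting groups

Corrected query:
SELECT COUNT(*) FROM (SELECT customer FROM orders GROUP BY customer HAVING COUNT(*) >= 2)

Result:
COUNT(*)
--------
2       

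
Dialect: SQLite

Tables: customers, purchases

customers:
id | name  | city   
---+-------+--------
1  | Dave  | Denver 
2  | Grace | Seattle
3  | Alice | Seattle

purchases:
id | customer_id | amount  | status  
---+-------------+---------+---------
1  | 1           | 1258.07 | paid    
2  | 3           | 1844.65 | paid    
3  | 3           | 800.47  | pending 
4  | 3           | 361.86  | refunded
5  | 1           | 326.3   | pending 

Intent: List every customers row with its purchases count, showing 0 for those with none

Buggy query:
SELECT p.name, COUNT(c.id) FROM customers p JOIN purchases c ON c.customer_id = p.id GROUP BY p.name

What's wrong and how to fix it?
Bug: An inner join excludes parents with zero children

Fix: Use LEFT JOIN so parents without children still appear (COUNT(c.id) gives 0)

Corrected query:
SELECT p.name, COUNT(c.id) FROM customers p LEFT JOIN purchases c ON c.customer_id = p.id GROUP BY p.name

Result:
name  | COUNT(c.id)
------+------------
Alice | 3          
Dave  | 2          
Grace | 0          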